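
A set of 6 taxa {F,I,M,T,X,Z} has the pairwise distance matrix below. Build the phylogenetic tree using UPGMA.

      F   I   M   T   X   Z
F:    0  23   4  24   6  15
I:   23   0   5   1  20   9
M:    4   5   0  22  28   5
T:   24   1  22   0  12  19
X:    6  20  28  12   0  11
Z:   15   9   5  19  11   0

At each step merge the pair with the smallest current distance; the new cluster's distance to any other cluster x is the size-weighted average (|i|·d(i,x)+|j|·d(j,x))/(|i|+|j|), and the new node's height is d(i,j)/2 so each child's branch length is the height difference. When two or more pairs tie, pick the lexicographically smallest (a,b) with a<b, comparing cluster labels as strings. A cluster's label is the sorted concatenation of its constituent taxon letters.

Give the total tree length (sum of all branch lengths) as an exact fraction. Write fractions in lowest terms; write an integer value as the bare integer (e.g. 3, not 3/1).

step 1: merge (I,T) at d=1; branch lengths I→1/2, T→1/2; new cluster IT
  updated: d(F,IT)=47/2, d(IT,M)=27/2, d(IT,X)=16, d(IT,Z)=14
step 2: merge (F,M) at d=4; branch lengths F→2, M→2; new cluster FM
  updated: d(FM,IT)=37/2, d(FM,X)=17, d(FM,Z)=10
step 3: merge (FM,Z) at d=10; branch lengths FM→3, Z→5; new cluster FMZ
  updated: d(FMZ,IT)=17, d(FMZ,X)=15
step 4: merge (FMZ,X) at d=15; branch lengths FMZ→5/2, X→15/2; new cluster FMXZ
  updated: d(FMXZ,IT)=67/4
step 5: merge (FMXZ,IT) at d=67/4; branch lengths FMXZ→7/8, IT→63/8; new cluster FIMTXZ
final tree: ((((F:2,M:2):3,Z:5):5/2,X:15/2):7/8,(I:1/2,T:1/2):63/8)
total length: 127/4

127/4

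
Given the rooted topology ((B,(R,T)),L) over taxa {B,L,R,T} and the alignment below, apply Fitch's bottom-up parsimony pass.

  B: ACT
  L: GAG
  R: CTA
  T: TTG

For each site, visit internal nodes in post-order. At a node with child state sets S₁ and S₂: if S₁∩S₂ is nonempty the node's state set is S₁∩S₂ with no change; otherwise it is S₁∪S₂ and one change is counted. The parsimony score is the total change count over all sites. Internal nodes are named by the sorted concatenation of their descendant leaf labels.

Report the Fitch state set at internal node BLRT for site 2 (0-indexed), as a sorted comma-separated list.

G

RT@0: {C} ∪ {T} = {C,T} (union, +1)
BRT@0: {A} ∪ {C,T} = {A,C,T} (union, +1)
BLRT@0: {A,C,T} ∪ {G} = {A,C,G,T} (union, +1)
RT@1: {T} ∩ {T} = {T} (intersection, +0)
BRT@1: {C} ∪ {T} = {C,T} (union, +1)
BLRT@1: {C,T} ∪ {A} = {A,C,T} (union, +1)
RT@2: {A} ∪ {G} = {A,G} (union, +1)
BRT@2: {T} ∪ {A,G} = {A,G,T} (union, +1)
BLRT@2: {A,G,T} ∩ {G} = {G} (intersection, +0)
per-site changes: [3, 2, 2]; total = 7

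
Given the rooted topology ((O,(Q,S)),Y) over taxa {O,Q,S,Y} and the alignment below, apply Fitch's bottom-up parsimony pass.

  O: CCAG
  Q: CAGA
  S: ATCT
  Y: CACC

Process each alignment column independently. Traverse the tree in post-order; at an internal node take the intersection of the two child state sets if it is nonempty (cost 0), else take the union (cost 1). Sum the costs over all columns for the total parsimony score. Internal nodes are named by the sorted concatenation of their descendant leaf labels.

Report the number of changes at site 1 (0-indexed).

2

[col 0] QS: children Q:{C}, S:{A} ∪→ {A,C}; cost 1
[col 0] OQS: children O:{C}, QS:{A,C} ∩→ {C}; cost 0
[col 0] OQSY: children OQS:{C}, Y:{C} ∩→ {C}; cost 0
[col 1] QS: children Q:{A}, S:{T} ∪→ {A,T}; cost 1
[col 1] OQS: children O:{C}, QS:{A,T} ∪→ {A,C,T}; cost 1
[col 1] OQSY: children OQS:{A,C,T}, Y:{A} ∩→ {A}; cost 0
[col 2] QS: children Q:{G}, S:{C} ∪→ {C,G}; cost 1
[col 2] OQS: children O:{A}, QS:{C,G} ∪→ {A,C,G}; cost 1
[col 2] OQSY: children OQS:{A,C,G}, Y:{C} ∩→ {C}; cost 0
[col 3] QS: children Q:{A}, S:{T} ∪→ {A,T}; cost 1
[col 3] OQS: children O:{G}, QS:{A,T} ∪→ {A,G,T}; cost 1
[col 3] OQSY: children OQS:{A,G,T}, Y:{C} ∪→ {A,C,G,T}; cost 1
per-site changes: [1, 2, 2, 3]; total = 8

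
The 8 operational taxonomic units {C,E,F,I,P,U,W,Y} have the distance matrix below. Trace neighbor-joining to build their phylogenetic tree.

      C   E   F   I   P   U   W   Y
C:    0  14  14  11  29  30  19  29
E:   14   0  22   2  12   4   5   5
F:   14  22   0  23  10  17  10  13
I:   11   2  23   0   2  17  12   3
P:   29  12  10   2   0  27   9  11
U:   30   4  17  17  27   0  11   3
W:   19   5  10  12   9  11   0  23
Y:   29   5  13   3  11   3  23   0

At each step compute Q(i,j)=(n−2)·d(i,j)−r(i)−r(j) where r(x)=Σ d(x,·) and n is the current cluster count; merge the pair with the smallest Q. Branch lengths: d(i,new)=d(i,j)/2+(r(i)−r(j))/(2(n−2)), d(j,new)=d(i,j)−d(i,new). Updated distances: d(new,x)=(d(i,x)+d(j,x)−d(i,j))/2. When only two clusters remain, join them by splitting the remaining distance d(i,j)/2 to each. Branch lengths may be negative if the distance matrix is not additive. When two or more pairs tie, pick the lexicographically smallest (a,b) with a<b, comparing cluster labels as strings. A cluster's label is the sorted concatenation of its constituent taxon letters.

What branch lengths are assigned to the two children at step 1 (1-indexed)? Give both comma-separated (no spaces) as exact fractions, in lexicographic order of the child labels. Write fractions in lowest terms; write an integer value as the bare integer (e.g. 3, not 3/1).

10/3,-1/3

1. join U+Y (d=3, Q=-178) ⇒ UY; edges |U|=10/3, |Y|=-1/3
  updated: d(C,UY)=28, d(E,UY)=3, d(F,UY)=27/2, d(I,UY)=17/2, d(P,UY)=35/2, d(UY,W)=31/2
2. join C+F (d=14, Q=-275/2) ⇒ CF; edges |C|=37/4, |F|=19/4
  updated: d(CF,E)=11, d(CF,I)=10, d(CF,P)=25/2, d(CF,UY)=55/4, d(CF,W)=15/2
3. join I+P (d=2, Q=-159/2) ⇒ IP; edges |I|=-21/16, |P|=53/16
  updated: d(CF,IP)=41/4, d(E,IP)=6, d(IP,UY)=12, d(IP,W)=19/2
4. join E+UY (d=3, Q=-241/4) ⇒ EUY; edges |E|=-41/24, |UY|=113/24
  updated: d(CF,EUY)=87/8, d(EUY,IP)=15/2, d(EUY,W)=35/4
5. join CF+W (d=15/2, Q=-315/8) ⇒ CFW; edges |CF|=143/32, |W|=97/32
  updated: d(CFW,EUY)=97/16, d(CFW,IP)=49/8
6. join CFW+EUY (d=97/16, Q=-315/16) ⇒ CEFUWY; edges |CFW|=75/32, |EUY|=119/32
  updated: d(CEFUWY,IP)=121/32
7. join CEFUWY+IP (d=121/32) ⇒ CEFIPUWY; edges |CEFUWY|=121/64, |IP|=121/64
final tree: ((((C:37/4,F:19/4):143/32,W:97/32):75/32,(E:-41/24,(U:10/3,Y:-1/3):113/24):119/32):121/64,(I:-21/16,P:53/16):121/64)
total length: 1259/32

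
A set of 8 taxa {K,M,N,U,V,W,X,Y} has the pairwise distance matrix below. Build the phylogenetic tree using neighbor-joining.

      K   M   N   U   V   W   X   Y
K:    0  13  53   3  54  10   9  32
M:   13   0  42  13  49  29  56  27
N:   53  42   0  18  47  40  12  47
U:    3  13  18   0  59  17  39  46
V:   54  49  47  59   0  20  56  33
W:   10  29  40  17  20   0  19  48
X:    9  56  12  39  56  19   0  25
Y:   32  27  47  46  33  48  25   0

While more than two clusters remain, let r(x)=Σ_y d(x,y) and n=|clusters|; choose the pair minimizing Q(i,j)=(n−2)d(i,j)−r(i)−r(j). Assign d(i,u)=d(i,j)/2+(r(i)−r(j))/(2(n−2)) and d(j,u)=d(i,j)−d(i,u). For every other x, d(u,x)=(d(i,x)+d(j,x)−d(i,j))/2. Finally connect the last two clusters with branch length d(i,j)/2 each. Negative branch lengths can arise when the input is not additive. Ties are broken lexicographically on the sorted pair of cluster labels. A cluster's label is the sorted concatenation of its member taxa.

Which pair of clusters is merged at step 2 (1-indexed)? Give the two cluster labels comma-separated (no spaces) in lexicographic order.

iteration 1: select N,X (d=12, Q=-403); attach at lengths (115/12, 29/12); label the merged cluster NX
  updated: d(K,NX)=25, d(M,NX)=43, d(NX,U)=45/2, d(NX,V)=91/2, d(NX,W)=47/2, d(NX,Y)=30
iteration 2: select V,Y (d=33, Q=-623/2); attach at lengths (419/20, 241/20); label the merged cluster VY
  updated: d(K,VY)=53/2, d(M,VY)=43/2, d(NX,VY)=85/4, d(U,VY)=36, d(VY,W)=35/2
iteration 3: select NX,VY (d=85/4, Q=-173); attach at lengths (195/16, 145/16); label the merged cluster NVXY
  updated: d(K,NVXY)=121/8, d(M,NVXY)=173/8, d(NVXY,U)=149/8, d(NVXY,W)=79/8
iteration 4: select NVXY,W (d=79/8, Q=-203/2); attach at lengths (29/6, 121/24); label the merged cluster NVWXY
  updated: d(K,NVWXY)=61/8, d(M,NVWXY)=163/8, d(NVWXY,U)=103/8
iteration 5: select K,NVWXY (d=61/8, Q=-197/4); attach at lengths (-1/2, 65/8); label the merged cluster KNVWXY
  updated: d(KNVWXY,M)=103/8, d(KNVWXY,U)=33/8
iteration 6: select KNVWXY,M (d=103/8, Q=-30); attach at lengths (2, 87/8); label the merged cluster KMNVWXY
  updated: d(KMNVWXY,U)=17/8
iteration 7: select KMNVWXY,U (d=17/8); attach at lengths (17/16, 17/16); label the merged cluster KMNUVWXY
final tree: (((K:-1/2,(((N:115/12,X:29/12):195/16,(V:419/20,Y:241/20):145/16):29/6,W:121/24):65/8):2,M:87/8):17/16,U:17/16)
total length: 395/4

V,Y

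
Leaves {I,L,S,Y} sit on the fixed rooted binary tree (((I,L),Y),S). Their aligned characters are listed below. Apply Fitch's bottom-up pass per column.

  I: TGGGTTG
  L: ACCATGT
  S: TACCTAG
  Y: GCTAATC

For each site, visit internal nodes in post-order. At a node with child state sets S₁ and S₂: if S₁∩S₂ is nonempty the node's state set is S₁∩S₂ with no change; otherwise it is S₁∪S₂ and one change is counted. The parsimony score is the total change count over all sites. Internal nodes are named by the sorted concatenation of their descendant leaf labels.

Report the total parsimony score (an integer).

IL@0: {T} ∪ {A} = {A,T} (union, +1)
ILY@0: {A,T} ∪ {G} = {A,G,T} (union, +1)
ILSY@0: {A,G,T} ∩ {T} = {T} (intersection, +0)
IL@1: {G} ∪ {C} = {C,G} (union, +1)
ILY@1: {C,G} ∩ {C} = {C} (intersection, +0)
ILSY@1: {C} ∪ {A} = {A,C} (union, +1)
IL@2: {G} ∪ {C} = {C,G} (union, +1)
ILY@2: {C,G} ∪ {T} = {C,G,T} (union, +1)
ILSY@2: {C,G,T} ∩ {C} = {C} (intersection, +0)
IL@3: {G} ∪ {A} = {A,G} (union, +1)
ILY@3: {A,G} ∩ {A} = {A} (intersection, +0)
ILSY@3: {A} ∪ {C} = {A,C} (union, +1)
IL@4: {T} ∩ {T} = {T} (intersection, +0)
ILY@4: {T} ∪ {A} = {A,T} (union, +1)
ILSY@4: {A,T} ∩ {T} = {T} (intersection, +0)
IL@5: {T} ∪ {G} = {G,T} (union, +1)
ILY@5: {G,T} ∩ {T} = {T} (intersection, +0)
ILSY@5: {T} ∪ {A} = {A,T} (union, +1)
IL@6: {G} ∪ {T} = {G,T} (union, +1)
ILY@6: {G,T} ∪ {C} = {C,G,T} (union, +1)
ILSY@6: {C,G,T} ∩ {G} = {G} (intersection, +0)
per-site changes: [2, 2, 2, 2, 1, 2, 2]; total = 13

13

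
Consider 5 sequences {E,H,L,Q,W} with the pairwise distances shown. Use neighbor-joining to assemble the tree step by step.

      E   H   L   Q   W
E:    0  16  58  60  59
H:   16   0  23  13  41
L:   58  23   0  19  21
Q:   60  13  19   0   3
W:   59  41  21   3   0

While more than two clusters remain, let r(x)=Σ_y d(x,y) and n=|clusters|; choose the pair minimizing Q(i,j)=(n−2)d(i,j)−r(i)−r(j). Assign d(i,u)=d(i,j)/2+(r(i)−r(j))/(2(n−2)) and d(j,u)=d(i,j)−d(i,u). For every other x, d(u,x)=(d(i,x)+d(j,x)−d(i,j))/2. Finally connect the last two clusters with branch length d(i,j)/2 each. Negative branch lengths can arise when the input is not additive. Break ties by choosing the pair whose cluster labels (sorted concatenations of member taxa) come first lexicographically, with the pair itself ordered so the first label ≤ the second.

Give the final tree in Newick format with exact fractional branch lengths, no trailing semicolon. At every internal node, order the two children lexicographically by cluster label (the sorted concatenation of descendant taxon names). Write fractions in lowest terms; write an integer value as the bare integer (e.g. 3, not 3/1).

iteration 1: select E,H (d=16, Q=-238); attach at lengths (74/3, -26/3); label the merged cluster EH
  updated: d(EH,L)=65/2, d(EH,Q)=57/2, d(EH,W)=42
iteration 2: select EH,L (d=65/2, Q=-221/2); attach at lengths (191/8, 69/8); label the merged cluster EHL
  updated: d(EHL,Q)=15/2, d(EHL,W)=61/4
iteration 3: select EHL,Q (d=15/2, Q=-103/4); attach at lengths (79/8, -19/8); label the merged cluster EHLQ
  updated: d(EHLQ,W)=43/8
iteration 4: select EHLQ,W (d=43/8); attach at lengths (43/16, 43/16); label the merged cluster EHLQW
final tree: ((((E:74/3,H:-26/3):191/8,L:69/8):79/8,Q:-19/8):43/16,W:43/16)
total length: 491/8

((((E:74/3,H:-26/3):191/8,L:69/8):79/8,Q:-19/8):43/16,W:43/16)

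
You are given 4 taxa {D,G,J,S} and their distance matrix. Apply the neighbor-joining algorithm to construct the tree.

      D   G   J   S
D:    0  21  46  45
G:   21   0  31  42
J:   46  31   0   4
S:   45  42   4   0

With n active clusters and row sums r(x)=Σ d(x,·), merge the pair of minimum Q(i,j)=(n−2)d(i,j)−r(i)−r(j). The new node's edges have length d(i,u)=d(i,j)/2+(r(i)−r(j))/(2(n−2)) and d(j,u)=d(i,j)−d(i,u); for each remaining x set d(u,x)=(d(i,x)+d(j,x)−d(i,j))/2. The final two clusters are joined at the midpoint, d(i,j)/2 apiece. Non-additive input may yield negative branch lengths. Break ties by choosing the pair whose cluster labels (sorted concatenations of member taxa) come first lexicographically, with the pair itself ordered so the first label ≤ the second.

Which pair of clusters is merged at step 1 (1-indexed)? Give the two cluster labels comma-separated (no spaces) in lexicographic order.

1. join D+G (d=21, Q=-164) ⇒ DG; edges |D|=15, |G|=6
  updated: d(DG,J)=28, d(DG,S)=33
2. join DG+J (d=28, Q=-65) ⇒ DGJ; edges |DG|=57/2, |J|=-1/2
  updated: d(DGJ,S)=9/2
3. join DGJ+S (d=9/2) ⇒ DGJS; edges |DGJ|=9/4, |S|=9/4
final tree: (((D:15,G:6):57/2,J:-1/2):9/4,S:9/4)
total length: 107/2

D,G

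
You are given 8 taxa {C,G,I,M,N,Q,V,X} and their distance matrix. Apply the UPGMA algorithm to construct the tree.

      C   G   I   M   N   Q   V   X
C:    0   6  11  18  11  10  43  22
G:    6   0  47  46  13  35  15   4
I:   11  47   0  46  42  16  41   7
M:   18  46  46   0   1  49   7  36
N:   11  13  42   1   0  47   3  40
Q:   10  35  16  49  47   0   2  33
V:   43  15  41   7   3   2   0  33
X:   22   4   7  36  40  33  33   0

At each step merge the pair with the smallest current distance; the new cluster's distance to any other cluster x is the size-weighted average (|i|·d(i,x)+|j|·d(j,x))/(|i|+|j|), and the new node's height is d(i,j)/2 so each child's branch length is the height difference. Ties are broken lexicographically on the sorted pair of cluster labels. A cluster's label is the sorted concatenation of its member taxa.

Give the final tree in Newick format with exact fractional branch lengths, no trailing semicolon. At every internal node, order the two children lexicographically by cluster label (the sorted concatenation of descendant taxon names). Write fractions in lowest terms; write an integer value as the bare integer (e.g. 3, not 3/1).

step 1: merge (M,N) at d=1; branch lengths M→1/2, N→1/2; new cluster MN
  updated: d(C,MN)=29/2, d(G,MN)=59/2, d(I,MN)=44, d(MN,Q)=48, d(MN,V)=5, d(MN,X)=38
step 2: merge (Q,V) at d=2; branch lengths Q→1, V→1; new cluster QV
  updated: d(C,QV)=53/2, d(G,QV)=25, d(I,QV)=57/2, d(MN,QV)=53/2, d(QV,X)=33
step 3: merge (G,X) at d=4; branch lengths G→2, X→2; new cluster GX
  updated: d(C,GX)=14, d(GX,I)=27, d(GX,MN)=135/4, d(GX,QV)=29
step 4: merge (C,I) at d=11; branch lengths C→11/2, I→11/2; new cluster CI
  updated: d(CI,GX)=41/2, d(CI,MN)=117/4, d(CI,QV)=55/2
step 5: merge (CI,GX) at d=41/2; branch lengths CI→19/4, GX→33/4; new cluster CGIX
  updated: d(CGIX,MN)=63/2, d(CGIX,QV)=113/4
step 6: merge (MN,QV) at d=53/2; branch lengths MN→51/4, QV→49/4; new cluster MNQV
  updated: d(CGIX,MNQV)=239/8
step 7: merge (CGIX,MNQV) at d=239/8; branch lengths CGIX→75/16, MNQV→27/16; new cluster CGIMNQVX
final tree: (((C:11/2,I:11/2):19/4,(G:2,X:2):33/4):75/16,((M:1/2,N:1/2):51/4,(Q:1,V:1):49/4):27/16)
total length: 499/8

(((C:11/2,I:11/2):19/4,(G:2,X:2):33/4):75/16,((M:1/2,N:1/2):51/4,(Q:1,V:1):49/4):27/16)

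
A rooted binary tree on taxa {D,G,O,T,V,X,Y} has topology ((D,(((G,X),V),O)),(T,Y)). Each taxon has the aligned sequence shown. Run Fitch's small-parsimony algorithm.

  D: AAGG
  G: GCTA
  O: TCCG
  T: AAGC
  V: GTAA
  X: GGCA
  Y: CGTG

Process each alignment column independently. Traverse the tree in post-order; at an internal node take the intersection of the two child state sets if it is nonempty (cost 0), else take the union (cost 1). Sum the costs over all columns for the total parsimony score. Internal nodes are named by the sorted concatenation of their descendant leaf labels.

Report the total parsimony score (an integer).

GX@0: {G} ∩ {G} = {G} (intersection, +0)
GVX@0: {G} ∩ {G} = {G} (intersection, +0)
GOVX@0: {G} ∪ {T} = {G,T} (union, +1)
DGOVX@0: {A} ∪ {G,T} = {A,G,T} (union, +1)
TY@0: {A} ∪ {C} = {A,C} (union, +1)
DGOTVXY@0: {A,G,T} ∩ {A,C} = {A} (intersection, +0)
GX@1: {C} ∪ {G} = {C,G} (union, +1)
GVX@1: {C,G} ∪ {T} = {C,G,T} (union, +1)
GOVX@1: {C,G,T} ∩ {C} = {C} (intersection, +0)
DGOVX@1: {A} ∪ {C} = {A,C} (union, +1)
TY@1: {A} ∪ {G} = {A,G} (union, +1)
DGOTVXY@1: {A,C} ∩ {A,G} = {A} (intersection, +0)
GX@2: {T} ∪ {C} = {C,T} (union, +1)
GVX@2: {C,T} ∪ {A} = {A,C,T} (union, +1)
GOVX@2: {A,C,T} ∩ {C} = {C} (intersection, +0)
DGOVX@2: {G} ∪ {C} = {C,G} (union, +1)
TY@2: {G} ∪ {T} = {G,T} (union, +1)
DGOTVXY@2: {C,G} ∩ {G,T} = {G} (intersection, +0)
GX@3: {A} ∩ {A} = {A} (intersection, +0)
GVX@3: {A} ∩ {A} = {A} (intersection, +0)
GOVX@3: {A} ∪ {G} = {A,G} (union, +1)
DGOVX@3: {G} ∩ {A,G} = {G} (intersection, +0)
TY@3: {C} ∪ {G} = {C,G} (union, +1)
DGOTVXY@3: {G} ∩ {C,G} = {G} (intersection, +0)
per-site changes: [3, 4, 4, 2]; total = 13

13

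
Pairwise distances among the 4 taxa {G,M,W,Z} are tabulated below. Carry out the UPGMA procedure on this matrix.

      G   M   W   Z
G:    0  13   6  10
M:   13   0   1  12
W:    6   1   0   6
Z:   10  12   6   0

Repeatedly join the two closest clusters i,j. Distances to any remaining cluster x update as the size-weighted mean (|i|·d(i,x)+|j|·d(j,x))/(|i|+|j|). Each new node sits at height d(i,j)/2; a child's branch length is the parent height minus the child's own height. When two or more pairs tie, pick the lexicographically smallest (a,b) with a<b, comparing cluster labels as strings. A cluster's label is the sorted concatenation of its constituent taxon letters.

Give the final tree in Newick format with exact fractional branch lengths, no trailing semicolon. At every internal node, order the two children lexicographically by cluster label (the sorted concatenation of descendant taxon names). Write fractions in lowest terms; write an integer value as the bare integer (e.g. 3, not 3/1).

1. join M+W (d=1) ⇒ MW; edges |M|=1/2, |W|=1/2
  updated: d(G,MW)=19/2, d(MW,Z)=9
2. join MW+Z (d=9) ⇒ MWZ; edges |MW|=4, |Z|=9/2
  updated: d(G,MWZ)=29/3
3. join G+MWZ (d=29/3) ⇒ GMWZ; edges |G|=29/6, |MWZ|=1/3
final tree: (G:29/6,((M:1/2,W:1/2):4,Z:9/2):1/3)
total length: 44/3

(G:29/6,((M:1/2,W:1/2):4,Z:9/2):1/3)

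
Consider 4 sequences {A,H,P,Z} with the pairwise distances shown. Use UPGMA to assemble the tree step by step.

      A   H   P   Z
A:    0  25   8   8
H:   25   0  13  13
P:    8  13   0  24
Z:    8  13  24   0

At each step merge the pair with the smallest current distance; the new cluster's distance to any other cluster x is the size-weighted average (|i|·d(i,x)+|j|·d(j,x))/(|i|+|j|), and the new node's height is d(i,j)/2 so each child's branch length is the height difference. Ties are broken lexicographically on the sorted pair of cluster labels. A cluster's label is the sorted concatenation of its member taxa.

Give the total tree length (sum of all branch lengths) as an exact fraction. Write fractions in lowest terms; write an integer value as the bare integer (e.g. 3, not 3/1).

28

iteration 1: select A,P (d=8); attach at lengths (4, 4); label the merged cluster AP
  updated: d(AP,H)=19, d(AP,Z)=16
iteration 2: select H,Z (d=13); attach at lengths (13/2, 13/2); label the merged cluster HZ
  updated: d(AP,HZ)=35/2
iteration 3: select AP,HZ (d=35/2); attach at lengths (19/4, 9/4); label the merged cluster AHPZ
final tree: ((A:4,P:4):19/4,(H:13/2,Z:13/2):9/4)
total length: 28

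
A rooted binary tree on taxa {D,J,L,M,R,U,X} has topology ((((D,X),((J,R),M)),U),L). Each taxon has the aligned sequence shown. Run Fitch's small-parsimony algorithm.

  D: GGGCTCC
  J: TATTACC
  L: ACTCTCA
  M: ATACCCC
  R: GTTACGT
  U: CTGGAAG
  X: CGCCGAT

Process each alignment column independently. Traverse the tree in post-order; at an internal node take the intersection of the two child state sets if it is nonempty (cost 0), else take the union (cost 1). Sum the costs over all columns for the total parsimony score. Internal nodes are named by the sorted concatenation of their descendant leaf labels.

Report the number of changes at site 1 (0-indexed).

3

[col 0] DX: children D:{G}, X:{C} ∪→ {C,G}; cost 1
[col 0] JR: children J:{T}, R:{G} ∪→ {G,T}; cost 1
[col 0] JMR: children JR:{G,T}, M:{A} ∪→ {A,G,T}; cost 1
[col 0] DJMRX: children DX:{C,G}, JMR:{A,G,T} ∩→ {G}; cost 0
[col 0] DJMRUX: children DJMRX:{G}, U:{C} ∪→ {C,G}; cost 1
[col 0] DJLMRUX: children DJMRUX:{C,G}, L:{A} ∪→ {A,C,G}; cost 1
[col 1] DX: children D:{G}, X:{G} ∩→ {G}; cost 0
[col 1] JR: children J:{A}, R:{T} ∪→ {A,T}; cost 1
[col 1] JMR: children JR:{A,T}, M:{T} ∩→ {T}; cost 0
[col 1] DJMRX: children DX:{G}, JMR:{T} ∪→ {G,T}; cost 1
[col 1] DJMRUX: children DJMRX:{G,T}, U:{T} ∩→ {T}; cost 0
[col 1] DJLMRUX: children DJMRUX:{T}, L:{C} ∪→ {C,T}; cost 1
[col 2] DX: children D:{G}, X:{C} ∪→ {C,G}; cost 1
[col 2] JR: children J:{T}, R:{T} ∩→ {T}; cost 0
[col 2] JMR: children JR:{T}, M:{A} ∪→ {A,T}; cost 1
[col 2] DJMRX: children DX:{C,G}, JMR:{A,T} ∪→ {A,C,G,T}; cost 1
[col 2] DJMRUX: children DJMRX:{A,C,G,T}, U:{G} ∩→ {G}; cost 0
[col 2] DJLMRUX: children DJMRUX:{G}, L:{T} ∪→ {G,T}; cost 1
[col 3] DX: children D:{C}, X:{C} ∩→ {C}; cost 0
[col 3] JR: children J:{T}, R:{A} ∪→ {A,T}; cost 1
[col 3] JMR: children JR:{A,T}, M:{C} ∪→ {A,C,T}; cost 1
[col 3] DJMRX: children DX:{C}, JMR:{A,C,T} ∩→ {C}; cost 0
[col 3] DJMRUX: children DJMRX:{C}, U:{G} ∪→ {C,G}; cost 1
[col 3] DJLMRUX: children DJMRUX:{C,G}, L:{C} ∩→ {C}; cost 0
[col 4] DX: children D:{T}, X:{G} ∪→ {G,T}; cost 1
[col 4] JR: children J:{A}, R:{C} ∪→ {A,C}; cost 1
[col 4] JMR: children JR:{A,C}, M:{C} ∩→ {C}; cost 0
[col 4] DJMRX: children DX:{G,T}, JMR:{C} ∪→ {C,G,T}; cost 1
[col 4] DJMRUX: children DJMRX:{C,G,T}, U:{A} ∪→ {A,C,G,T}; cost 1
[col 4] DJLMRUX: children DJMRUX:{A,C,G,T}, L:{T} ∩→ {T}; cost 0
[col 5] DX: children D:{C}, X:{A} ∪→ {A,C}; cost 1
[col 5] JR: children J:{C}, R:{G} ∪→ {C,G}; cost 1
[col 5] JMR: children JR:{C,G}, M:{C} ∩→ {C}; cost 0
[col 5] DJMRX: children DX:{A,C}, JMR:{C} ∩→ {C}; cost 0
[col 5] DJMRUX: children DJMRX:{C}, U:{A} ∪→ {A,C}; cost 1
[col 5] DJLMRUX: children DJMRUX:{A,C}, L:{C} ∩→ {C}; cost 0
[col 6] DX: children D:{C}, X:{T} ∪→ {C,T}; cost 1
[col 6] JR: children J:{C}, R:{T} ∪→ {C,T}; cost 1
[col 6] JMR: children JR:{C,T}, M:{C} ∩→ {C}; cost 0
[col 6] DJMRX: children DX:{C,T}, JMR:{C} ∩→ {C}; cost 0
[col 6] DJMRUX: children DJMRX:{C}, U:{G} ∪→ {C,G}; cost 1
[col 6] DJLMRUX: children DJMRUX:{C,G}, L:{A} ∪→ {A,C,G}; cost 1
per-site changes: [5, 3, 4, 3, 4, 3, 4]; total = 26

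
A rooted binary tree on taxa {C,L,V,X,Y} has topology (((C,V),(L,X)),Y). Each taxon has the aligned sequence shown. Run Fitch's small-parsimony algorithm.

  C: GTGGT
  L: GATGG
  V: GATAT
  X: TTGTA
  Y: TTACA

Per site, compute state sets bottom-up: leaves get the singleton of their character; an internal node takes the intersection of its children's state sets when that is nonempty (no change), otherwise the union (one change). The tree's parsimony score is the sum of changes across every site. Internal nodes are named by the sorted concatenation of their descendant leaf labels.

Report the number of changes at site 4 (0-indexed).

2

CV@0: {G} ∩ {G} = {G} (intersection, +0)
LX@0: {G} ∪ {T} = {G,T} (union, +1)
CLVX@0: {G} ∩ {G,T} = {G} (intersection, +0)
CLVXY@0: {G} ∪ {T} = {G,T} (union, +1)
CV@1: {T} ∪ {A} = {A,T} (union, +1)
LX@1: {A} ∪ {T} = {A,T} (union, +1)
CLVX@1: {A,T} ∩ {A,T} = {A,T} (intersection, +0)
CLVXY@1: {A,T} ∩ {T} = {T} (intersection, +0)
CV@2: {G} ∪ {T} = {G,T} (union, +1)
LX@2: {T} ∪ {G} = {G,T} (union, +1)
CLVX@2: {G,T} ∩ {G,T} = {G,T} (intersection, +0)
CLVXY@2: {G,T} ∪ {A} = {A,G,T} (union, +1)
CV@3: {G} ∪ {A} = {A,G} (union, +1)
LX@3: {G} ∪ {T} = {G,T} (union, +1)
CLVX@3: {A,G} ∩ {G,T} = {G} (intersection, +0)
CLVXY@3: {G} ∪ {C} = {C,G} (union, +1)
CV@4: {T} ∩ {T} = {T} (intersection, +0)
LX@4: {G} ∪ {A} = {A,G} (union, +1)
CLVX@4: {T} ∪ {A,G} = {A,G,T} (union, +1)
CLVXY@4: {A,G,T} ∩ {A} = {A} (intersection, +0)
per-site changes: [2, 2, 3, 3, 2]; total = 12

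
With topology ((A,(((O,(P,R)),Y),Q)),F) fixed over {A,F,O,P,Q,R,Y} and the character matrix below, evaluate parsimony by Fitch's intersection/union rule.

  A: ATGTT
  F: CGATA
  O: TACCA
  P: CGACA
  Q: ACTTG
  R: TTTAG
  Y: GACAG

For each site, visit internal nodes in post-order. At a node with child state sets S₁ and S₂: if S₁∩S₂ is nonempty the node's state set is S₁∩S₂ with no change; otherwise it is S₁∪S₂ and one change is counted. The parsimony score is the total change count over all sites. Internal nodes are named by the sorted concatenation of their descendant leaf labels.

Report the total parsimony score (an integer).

site 0, node PR: P={C} ∪ R={T} → {C,T} (+1)
site 0, node OPR: O={T} ∩ PR={C,T} → {T} (+0)
site 0, node OPRY: OPR={T} ∪ Y={G} → {G,T} (+1)
site 0, node OPQRY: OPRY={G,T} ∪ Q={A} → {A,G,T} (+1)
site 0, node AOPQRY: A={A} ∩ OPQRY={A,G,T} → {A} (+0)
site 0, node AFOPQRY: AOPQRY={A} ∪ F={C} → {A,C} (+1)
site 1, node PR: P={G} ∪ R={T} → {G,T} (+1)
site 1, node OPR: O={A} ∪ PR={G,T} → {A,G,T} (+1)
site 1, node OPRY: OPR={A,G,T} ∩ Y={A} → {A} (+0)
site 1, node OPQRY: OPRY={A} ∪ Q={C} → {A,C} (+1)
site 1, node AOPQRY: A={T} ∪ OPQRY={A,C} → {A,C,T} (+1)
site 1, node AFOPQRY: AOPQRY={A,C,T} ∪ F={G} → {A,C,G,T} (+1)
site 2, node PR: P={A} ∪ R={T} → {A,T} (+1)
site 2, node OPR: O={C} ∪ PR={A,T} → {A,C,T} (+1)
site 2, node OPRY: OPR={A,C,T} ∩ Y={C} → {C} (+0)
site 2, node OPQRY: OPRY={C} ∪ Q={T} → {C,T} (+1)
site 2, node AOPQRY: A={G} ∪ OPQRY={C,T} → {C,G,T} (+1)
site 2, node AFOPQRY: AOPQRY={C,G,T} ∪ F={A} → {A,C,G,T} (+1)
site 3, node PR: P={C} ∪ R={A} → {A,C} (+1)
site 3, node OPR: O={C} ∩ PR={A,C} → {C} (+0)
site 3, node OPRY: OPR={C} ∪ Y={A} → {A,C} (+1)
site 3, node OPQRY: OPRY={A,C} ∪ Q={T} → {A,C,T} (+1)
site 3, node AOPQRY: A={T} ∩ OPQRY={A,C,T} → {T} (+0)
site 3, node AFOPQRY: AOPQRY={T} ∩ F={T} → {T} (+0)
site 4, node PR: P={A} ∪ R={G} → {A,G} (+1)
site 4, node OPR: O={A} ∩ PR={A,G} → {A} (+0)
site 4, node OPRY: OPR={A} ∪ Y={G} → {A,G} (+1)
site 4, node OPQRY: OPRY={A,G} ∩ Q={G} → {G} (+0)
site 4, node AOPQRY: A={T} ∪ OPQRY={G} → {G,T} (+1)
site 4, node AFOPQRY: AOPQRY={G,T} ∪ F={A} → {A,G,T} (+1)
per-site changes: [4, 5, 5, 3, 4]; total = 21

21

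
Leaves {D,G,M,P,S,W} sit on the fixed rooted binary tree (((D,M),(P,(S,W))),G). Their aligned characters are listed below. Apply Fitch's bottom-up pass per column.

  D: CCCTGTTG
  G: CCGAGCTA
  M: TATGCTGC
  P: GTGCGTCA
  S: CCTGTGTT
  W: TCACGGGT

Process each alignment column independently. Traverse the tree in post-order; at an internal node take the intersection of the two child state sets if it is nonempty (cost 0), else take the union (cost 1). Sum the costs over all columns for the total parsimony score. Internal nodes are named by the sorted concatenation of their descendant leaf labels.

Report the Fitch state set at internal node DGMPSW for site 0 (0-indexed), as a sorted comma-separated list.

C

[col 0] DM: children D:{C}, M:{T} ∪→ {C,T}; cost 1
[col 0] SW: children S:{C}, W:{T} ∪→ {C,T}; cost 1
[col 0] PSW: children P:{G}, SW:{C,T} ∪→ {C,G,T}; cost 1
[col 0] DMPSW: children DM:{C,T}, PSW:{C,G,T} ∩→ {C,T}; cost 0
[col 0] DGMPSW: children DMPSW:{C,T}, G:{C} ∩→ {C}; cost 0
[col 1] DM: children D:{C}, M:{A} ∪→ {A,C}; cost 1
[col 1] SW: children S:{C}, W:{C} ∩→ {C}; cost 0
[col 1] PSW: children P:{T}, SW:{C} ∪→ {C,T}; cost 1
[col 1] DMPSW: children DM:{A,C}, PSW:{C,T} ∩→ {C}; cost 0
[col 1] DGMPSW: children DMPSW:{C}, G:{C} ∩→ {C}; cost 0
[col 2] DM: children D:{C}, M:{T} ∪→ {C,T}; cost 1
[col 2] SW: children S:{T}, W:{A} ∪→ {A,T}; cost 1
[col 2] PSW: children P:{G}, SW:{A,T} ∪→ {A,G,T}; cost 1
[col 2] DMPSW: children DM:{C,T}, PSW:{A,G,T} ∩→ {T}; cost 0
[col 2] DGMPSW: children DMPSW:{T}, G:{G} ∪→ {G,T}; cost 1
[col 3] DM: children D:{T}, M:{G} ∪→ {G,T}; cost 1
[col 3] SW: children S:{G}, W:{C} ∪→ {C,G}; cost 1
[col 3] PSW: children P:{C}, SW:{C,G} ∩→ {C}; cost 0
[col 3] DMPSW: children DM:{G,T}, PSW:{C} ∪→ {C,G,T}; cost 1
[col 3] DGMPSW: children DMPSW:{C,G,T}, G:{A} ∪→ {A,C,G,T}; cost 1
[col 4] DM: children D:{G}, M:{C} ∪→ {C,G}; cost 1
[col 4] SW: children S:{T}, W:{G} ∪→ {G,T}; cost 1
[col 4] PSW: children P:{G}, SW:{G,T} ∩→ {G}; cost 0
[col 4] DMPSW: children DM:{C,G}, PSW:{G} ∩→ {G}; cost 0
[col 4] DGMPSW: children DMPSW:{G}, G:{G} ∩→ {G}; cost 0
[col 5] DM: children D:{T}, M:{T} ∩→ {T}; cost 0
[col 5] SW: children S:{G}, W:{G} ∩→ {G}; cost 0
[col 5] PSW: children P:{T}, SW:{G} ∪→ {G,T}; cost 1
[col 5] DMPSW: children DM:{T}, PSW:{G,T} ∩→ {T}; cost 0
[col 5] DGMPSW: children DMPSW:{T}, G:{C} ∪→ {C,T}; cost 1
[col 6] DM: children D:{T}, M:{G} ∪→ {G,T}; cost 1
[col 6] SW: children S:{T}, W:{G} ∪→ {G,T}; cost 1
[col 6] PSW: children P:{C}, SW:{G,T} ∪→ {C,G,T}; cost 1
[col 6] DMPSW: children DM:{G,T}, PSW:{C,G,T} ∩→ {G,T}; cost 0
[col 6] DGMPSW: children DMPSW:{G,T}, G:{T} ∩→ {T}; cost 0
[col 7] DM: children D:{G}, M:{C} ∪→ {C,G}; cost 1
[col 7] SW: children S:{T}, W:{T} ∩→ {T}; cost 0
[col 7] PSW: children P:{A}, SW:{T} ∪→ {A,T}; cost 1
[col 7] DMPSW: children DM:{C,G}, PSW:{A,T} ∪→ {A,C,G,T}; cost 1
[col 7] DGMPSW: children DMPSW:{A,C,G,T}, G:{A} ∩→ {A}; cost 0
per-site changes: [3, 2, 4, 4, 2, 2, 3, 3]; total = 23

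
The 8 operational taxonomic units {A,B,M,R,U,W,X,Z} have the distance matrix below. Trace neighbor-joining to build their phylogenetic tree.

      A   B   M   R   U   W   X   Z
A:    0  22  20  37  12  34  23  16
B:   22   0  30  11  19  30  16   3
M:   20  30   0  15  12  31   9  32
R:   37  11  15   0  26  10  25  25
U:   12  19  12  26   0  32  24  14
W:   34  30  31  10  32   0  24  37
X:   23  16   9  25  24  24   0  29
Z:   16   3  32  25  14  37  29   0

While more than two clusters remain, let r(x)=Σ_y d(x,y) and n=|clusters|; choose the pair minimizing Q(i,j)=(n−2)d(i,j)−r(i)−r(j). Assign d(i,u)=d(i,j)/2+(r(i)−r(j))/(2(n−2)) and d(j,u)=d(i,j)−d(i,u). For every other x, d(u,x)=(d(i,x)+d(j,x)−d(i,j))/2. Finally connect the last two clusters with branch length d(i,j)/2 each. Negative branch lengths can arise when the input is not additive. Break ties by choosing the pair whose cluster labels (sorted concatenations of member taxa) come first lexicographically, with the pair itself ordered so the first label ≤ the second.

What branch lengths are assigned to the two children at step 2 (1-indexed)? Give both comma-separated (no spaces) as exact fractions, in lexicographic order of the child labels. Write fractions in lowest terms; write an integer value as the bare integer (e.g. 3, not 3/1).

step 1: merge (R,W) at d=10, Q=-287; branch lengths R→11/12, W→109/12; new cluster RW
  updated: d(A,RW)=61/2, d(B,RW)=31/2, d(M,RW)=18, d(RW,U)=24, d(RW,X)=39/2, d(RW,Z)=26
step 2: merge (B,Z) at d=3, Q=-421/2; branch lengths B→1/20, Z→59/20; new cluster BZ
  updated: d(A,BZ)=35/2, d(BZ,M)=59/2, d(BZ,RW)=77/4, d(BZ,U)=15, d(BZ,X)=21
step 3: merge (M,X) at d=9, Q=-149; branch lengths M→7/2, X→11/2; new cluster MX
  updated: d(A,MX)=17, d(BZ,MX)=83/4, d(MX,RW)=57/4, d(MX,U)=27/2
step 4: merge (MX,RW) at d=57/4, Q=-443/4; branch lengths MX→27/8, RW→87/8; new cluster MRWX
  updated: d(A,MRWX)=133/8, d(BZ,MRWX)=103/8, d(MRWX,U)=93/8
step 5: merge (A,U) at d=12, Q=-243/4; branch lengths A→63/8, U→33/8; new cluster AU
  updated: d(AU,BZ)=41/4, d(AU,MRWX)=65/8
step 6: merge (AU,BZ) at d=41/4, Q=-125/4; branch lengths AU→11/4, BZ→15/2; new cluster ABUZ
  updated: d(ABUZ,MRWX)=43/8
step 7: merge (ABUZ,MRWX) at d=43/8; branch lengths ABUZ→43/16, MRWX→43/16; new cluster ABMRUWXZ
final tree: (((A:63/8,U:33/8):11/4,(B:1/20,Z:59/20):15/2):43/16,((M:7/2,X:11/2):27/8,(R:11/12,W:109/12):87/8):43/16)
total length: 511/8

1/20,59/20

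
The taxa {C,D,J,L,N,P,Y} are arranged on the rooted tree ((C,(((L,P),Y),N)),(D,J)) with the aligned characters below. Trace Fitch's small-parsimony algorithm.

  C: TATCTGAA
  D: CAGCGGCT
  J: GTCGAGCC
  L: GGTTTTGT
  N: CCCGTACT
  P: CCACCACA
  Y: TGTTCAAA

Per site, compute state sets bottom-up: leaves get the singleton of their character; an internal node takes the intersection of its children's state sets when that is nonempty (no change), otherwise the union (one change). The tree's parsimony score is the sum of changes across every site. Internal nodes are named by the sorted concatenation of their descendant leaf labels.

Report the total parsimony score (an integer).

29

LP@0: {G} ∪ {C} = {C,G} (union, +1)
LPY@0: {C,G} ∪ {T} = {C,G,T} (union, +1)
LNPY@0: {C,G,T} ∩ {C} = {C} (intersection, +0)
CLNPY@0: {T} ∪ {C} = {C,T} (union, +1)
DJ@0: {C} ∪ {G} = {C,G} (union, +1)
CDJLNPY@0: {C,T} ∩ {C,G} = {C} (intersection, +0)
LP@1: {G} ∪ {C} = {C,G} (union, +1)
LPY@1: {C,G} ∩ {G} = {G} (intersection, +0)
LNPY@1: {G} ∪ {C} = {C,G} (union, +1)
CLNPY@1: {A} ∪ {C,G} = {A,C,G} (union, +1)
DJ@1: {A} ∪ {T} = {A,T} (union, +1)
CDJLNPY@1: {A,C,G} ∩ {A,T} = {A} (intersection, +0)
LP@2: {T} ∪ {A} = {A,T} (union, +1)
LPY@2: {A,T} ∩ {T} = {T} (intersection, +0)
LNPY@2: {T} ∪ {C} = {C,T} (union, +1)
CLNPY@2: {T} ∩ {C,T} = {T} (intersection, +0)
DJ@2: {G} ∪ {C} = {C,G} (union, +1)
CDJLNPY@2: {T} ∪ {C,G} = {C,G,T} (union, +1)
LP@3: {T} ∪ {C} = {C,T} (union, +1)
LPY@3: {C,T} ∩ {T} = {T} (intersection, +0)
LNPY@3: {T} ∪ {G} = {G,T} (union, +1)
CLNPY@3: {C} ∪ {G,T} = {C,G,T} (union, +1)
DJ@3: {C} ∪ {G} = {C,G} (union, +1)
CDJLNPY@3: {C,G,T} ∩ {C,G} = {C,G} (intersection, +0)
LP@4: {T} ∪ {C} = {C,T} (union, +1)
LPY@4: {C,T} ∩ {C} = {C} (intersection, +0)
LNPY@4: {C} ∪ {T} = {C,T} (union, +1)
CLNPY@4: {T} ∩ {C,T} = {T} (intersection, +0)
DJ@4: {G} ∪ {A} = {A,G} (union, +1)
CDJLNPY@4: {T} ∪ {A,G} = {A,G,T} (union, +1)
LP@5: {T} ∪ {A} = {A,T} (union, +1)
LPY@5: {A,T} ∩ {A} = {A} (intersection, +0)
LNPY@5: {A} ∩ {A} = {A} (intersection, +0)
CLNPY@5: {G} ∪ {A} = {A,G} (union, +1)
DJ@5: {G} ∩ {G} = {G} (intersection, +0)
CDJLNPY@5: {A,G} ∩ {G} = {G} (intersection, +0)
LP@6: {G} ∪ {C} = {C,G} (union, +1)
LPY@6: {C,G} ∪ {A} = {A,C,G} (union, +1)
LNPY@6: {A,C,G} ∩ {C} = {C} (intersection, +0)
CLNPY@6: {A} ∪ {C} = {A,C} (union, +1)
DJ@6: {C} ∩ {C} = {C} (intersection, +0)
CDJLNPY@6: {A,C} ∩ {C} = {C} (intersection, +0)
LP@7: {T} ∪ {A} = {A,T} (union, +1)
LPY@7: {A,T} ∩ {A} = {A} (intersection, +0)
LNPY@7: {A} ∪ {T} = {A,T} (union, +1)
CLNPY@7: {A} ∩ {A,T} = {A} (intersection, +0)
DJ@7: {T} ∪ {C} = {C,T} (union, +1)
CDJLNPY@7: {A} ∪ {C,T} = {A,C,T} (union, +1)
per-site changes: [4, 4, 4, 4, 4, 2, 3, 4]; total = 29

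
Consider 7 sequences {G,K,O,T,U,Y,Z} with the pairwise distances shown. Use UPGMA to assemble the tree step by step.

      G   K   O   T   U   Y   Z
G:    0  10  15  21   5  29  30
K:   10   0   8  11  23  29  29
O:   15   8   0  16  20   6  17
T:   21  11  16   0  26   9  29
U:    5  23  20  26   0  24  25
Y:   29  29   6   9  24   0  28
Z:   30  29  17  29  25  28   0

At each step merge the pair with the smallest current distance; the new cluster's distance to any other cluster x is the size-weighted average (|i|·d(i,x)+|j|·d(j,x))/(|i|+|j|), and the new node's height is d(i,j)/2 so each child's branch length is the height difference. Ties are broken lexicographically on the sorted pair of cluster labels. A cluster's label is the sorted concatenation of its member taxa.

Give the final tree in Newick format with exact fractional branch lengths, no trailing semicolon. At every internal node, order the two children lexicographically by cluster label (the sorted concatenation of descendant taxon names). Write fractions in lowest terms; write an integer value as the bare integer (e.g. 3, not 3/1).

(((G:5/2,U:5/2):8,((K:11/2,T:11/2):9/4,(O:3,Y:3):19/4):11/4):8/3,Z:79/6)

step 1: merge (G,U) at d=5; branch lengths G→5/2, U→5/2; new cluster GU
  updated: d(GU,K)=33/2, d(GU,O)=35/2, d(GU,T)=47/2, d(GU,Y)=53/2, d(GU,Z)=55/2
step 2: merge (O,Y) at d=6; branch lengths O→3, Y→3; new cluster OY
  updated: d(GU,OY)=22, d(K,OY)=37/2, d(OY,T)=25/2, d(OY,Z)=45/2
step 3: merge (K,T) at d=11; branch lengths K→11/2, T→11/2; new cluster KT
  updated: d(GU,KT)=20, d(KT,OY)=31/2, d(KT,Z)=29
step 4: merge (KT,OY) at d=31/2; branch lengths KT→9/4, OY→19/4; new cluster KOTY
  updated: d(GU,KOTY)=21, d(KOTY,Z)=103/4
step 5: merge (GU,KOTY) at d=21; branch lengths GU→8, KOTY→11/4; new cluster GKOTUY
  updated: d(GKOTUY,Z)=79/3
step 6: merge (GKOTUY,Z) at d=79/3; branch lengths GKOTUY→8/3, Z→79/6; new cluster GKOTUYZ
final tree: (((G:5/2,U:5/2):8,((K:11/2,T:11/2):9/4,(O:3,Y:3):19/4):11/4):8/3,Z:79/6)
total length: 667/12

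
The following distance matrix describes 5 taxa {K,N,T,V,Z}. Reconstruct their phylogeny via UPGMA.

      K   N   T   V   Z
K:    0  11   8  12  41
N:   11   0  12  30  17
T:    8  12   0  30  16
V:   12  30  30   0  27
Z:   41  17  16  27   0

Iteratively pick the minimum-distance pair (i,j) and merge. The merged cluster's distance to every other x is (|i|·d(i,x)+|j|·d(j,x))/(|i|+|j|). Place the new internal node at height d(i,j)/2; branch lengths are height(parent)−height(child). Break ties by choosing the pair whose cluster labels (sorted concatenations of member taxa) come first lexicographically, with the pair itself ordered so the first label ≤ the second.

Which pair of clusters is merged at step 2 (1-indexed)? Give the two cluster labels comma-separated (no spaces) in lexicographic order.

KT,N

step 1: merge (K,T) at d=8; branch lengths K→4, T→4; new cluster KT
  updated: d(KT,N)=23/2, d(KT,V)=21, d(KT,Z)=57/2
step 2: merge (KT,N) at d=23/2; branch lengths KT→7/4, N→23/4; new cluster KNT
  updated: d(KNT,V)=24, d(KNT,Z)=74/3
step 3: merge (KNT,V) at d=24; branch lengths KNT→25/4, V→12; new cluster KNTV
  updated: d(KNTV,Z)=101/4
step 4: merge (KNTV,Z) at d=101/4; branch lengths KNTV→5/8, Z→101/8; new cluster KNTVZ
final tree: ((((K:4,T:4):7/4,N:23/4):25/4,V:12):5/8,Z:101/8)
total length: 47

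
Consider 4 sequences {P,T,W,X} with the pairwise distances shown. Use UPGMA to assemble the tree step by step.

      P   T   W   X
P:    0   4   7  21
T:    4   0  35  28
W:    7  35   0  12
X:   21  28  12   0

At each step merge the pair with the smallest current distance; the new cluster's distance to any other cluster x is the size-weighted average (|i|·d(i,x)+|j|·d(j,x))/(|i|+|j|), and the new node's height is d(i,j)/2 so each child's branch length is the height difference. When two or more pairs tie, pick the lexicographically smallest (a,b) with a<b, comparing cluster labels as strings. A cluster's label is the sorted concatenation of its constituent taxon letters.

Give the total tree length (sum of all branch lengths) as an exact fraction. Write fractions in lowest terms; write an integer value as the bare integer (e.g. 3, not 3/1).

step 1: merge (P,T) at d=4; branch lengths P→2, T→2; new cluster PT
  updated: d(PT,W)=21, d(PT,X)=49/2
step 2: merge (W,X) at d=12; branch lengths W→6, X→6; new cluster WX
  updated: d(PT,WX)=91/4
step 3: merge (PT,WX) at d=91/4; branch lengths PT→75/8, WX→43/8; new cluster PTWX
final tree: ((P:2,T:2):75/8,(W:6,X:6):43/8)
total length: 123/4

123/4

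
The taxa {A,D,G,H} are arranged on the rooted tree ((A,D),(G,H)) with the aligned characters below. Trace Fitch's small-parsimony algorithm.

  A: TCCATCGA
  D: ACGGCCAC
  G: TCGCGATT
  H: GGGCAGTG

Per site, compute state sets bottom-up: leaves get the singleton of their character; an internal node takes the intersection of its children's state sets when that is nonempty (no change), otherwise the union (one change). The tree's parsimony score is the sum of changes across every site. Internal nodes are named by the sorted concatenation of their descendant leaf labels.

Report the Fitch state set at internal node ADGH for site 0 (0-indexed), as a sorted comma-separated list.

T

[col 0] AD: children A:{T}, D:{A} ∪→ {A,T}; cost 1
[col 0] GH: children G:{T}, H:{G} ∪→ {G,T}; cost 1
[col 0] ADGH: children AD:{A,T}, GH:{G,T} ∩→ {T}; cost 0
[col 1] AD: children A:{C}, D:{C} ∩→ {C}; cost 0
[col 1] GH: children G:{C}, H:{G} ∪→ {C,G}; cost 1
[col 1] ADGH: children AD:{C}, GH:{C,G} ∩→ {C}; cost 0
[col 2] AD: children A:{C}, D:{G} ∪→ {C,G}; cost 1
[col 2] GH: children G:{G}, H:{G} ∩→ {G}; cost 0
[col 2] ADGH: children AD:{C,G}, GH:{G} ∩→ {G}; cost 0
[col 3] AD: children A:{A}, D:{G} ∪→ {A,G}; cost 1
[col 3] GH: children G:{C}, H:{C} ∩→ {C}; cost 0
[col 3] ADGH: children AD:{A,G}, GH:{C} ∪→ {A,C,G}; cost 1
[col 4] AD: children A:{T}, D:{C} ∪→ {C,T}; cost 1
[col 4] GH: children G:{G}, H:{A} ∪→ {A,G}; cost 1
[col 4] ADGH: children AD:{C,T}, GH:{A,G} ∪→ {A,C,G,T}; cost 1
[col 5] AD: children A:{C}, D:{C} ∩→ {C}; cost 0
[col 5] GH: children G:{A}, H:{G} ∪→ {A,G}; cost 1
[col 5] ADGH: children AD:{C}, GH:{A,G} ∪→ {A,C,G}; cost 1
[col 6] AD: children A:{G}, D:{A} ∪→ {A,G}; cost 1
[col 6] GH: children G:{T}, H:{T} ∩→ {T}; cost 0
[col 6] ADGH: children AD:{A,G}, GH:{T} ∪→ {A,G,T}; cost 1
[col 7] AD: children A:{A}, D:{C} ∪→ {A,C}; cost 1
[col 7] GH: children G:{T}, H:{G} ∪→ {G,T}; cost 1
[col 7] ADGH: children AD:{A,C}, GH:{G,T} ∪→ {A,C,G,T}; cost 1
per-site changes: [2, 1, 1, 2, 3, 2, 2, 3]; total = 16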